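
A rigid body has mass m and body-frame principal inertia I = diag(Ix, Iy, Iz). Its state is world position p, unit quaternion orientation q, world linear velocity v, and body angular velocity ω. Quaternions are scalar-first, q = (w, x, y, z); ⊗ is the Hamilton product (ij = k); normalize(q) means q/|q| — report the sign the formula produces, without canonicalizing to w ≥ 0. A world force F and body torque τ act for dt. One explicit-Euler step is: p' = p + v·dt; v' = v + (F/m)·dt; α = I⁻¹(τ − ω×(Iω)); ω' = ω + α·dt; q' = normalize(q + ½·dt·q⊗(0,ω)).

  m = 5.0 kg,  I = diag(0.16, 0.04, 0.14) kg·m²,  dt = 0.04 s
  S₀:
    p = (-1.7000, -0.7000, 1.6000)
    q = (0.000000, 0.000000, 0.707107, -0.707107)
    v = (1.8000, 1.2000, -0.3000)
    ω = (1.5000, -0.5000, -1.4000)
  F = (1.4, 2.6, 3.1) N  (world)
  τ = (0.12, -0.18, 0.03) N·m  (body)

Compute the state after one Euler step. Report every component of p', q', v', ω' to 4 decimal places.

gyro term ω×Iω = (0.0700, -0.0420, 0.0900)
angular accel α = (0.3125, -3.4500, -0.4286)
ω' = ω + α·dt = (1.5125, -0.6380, -1.4171)
q⊗(0,ω) = (-0.6363963, -1.3435033, -1.0606605, -1.0606605)
q' = normalize(q + ½dt·q⊗(0,ω)) = (-0.0127, -0.0268, 0.6853, -0.7277)
a = (0.2800, 0.5200, 0.6200)
p + v·dt = (-1.6280, -0.6520, 1.5880)
new velocity v' = (1.8112, 1.2208, -0.2752)

p' = (-1.6280, -0.6520, 1.5880)
q' = (-0.0127, -0.0268, 0.6853, -0.7277)
v' = (1.8112, 1.2208, -0.2752)
ω' = (1.5125, -0.6380, -1.4171)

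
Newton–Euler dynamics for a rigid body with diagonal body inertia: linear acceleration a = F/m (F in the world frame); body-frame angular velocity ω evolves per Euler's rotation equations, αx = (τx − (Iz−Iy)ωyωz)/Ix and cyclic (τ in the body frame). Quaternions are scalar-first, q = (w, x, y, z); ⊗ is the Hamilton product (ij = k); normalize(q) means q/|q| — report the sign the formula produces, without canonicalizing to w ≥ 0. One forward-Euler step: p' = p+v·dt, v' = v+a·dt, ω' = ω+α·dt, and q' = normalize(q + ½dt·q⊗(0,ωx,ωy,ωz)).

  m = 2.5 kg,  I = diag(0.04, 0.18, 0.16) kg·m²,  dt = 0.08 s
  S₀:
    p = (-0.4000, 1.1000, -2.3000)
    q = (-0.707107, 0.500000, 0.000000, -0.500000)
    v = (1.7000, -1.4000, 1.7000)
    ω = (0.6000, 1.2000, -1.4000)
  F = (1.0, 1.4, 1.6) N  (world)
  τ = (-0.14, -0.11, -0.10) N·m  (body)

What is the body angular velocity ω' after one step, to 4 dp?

gyro term ω×Iω = (0.0336, 0.1008, 0.1008)
(τ − ω×Iω)/I = (-4.3400, -1.1711, -1.2550)
ω' = ω + α·dt = (0.2528, 1.1063, -1.5004)

ω' = (0.2528, 1.1063, -1.5004)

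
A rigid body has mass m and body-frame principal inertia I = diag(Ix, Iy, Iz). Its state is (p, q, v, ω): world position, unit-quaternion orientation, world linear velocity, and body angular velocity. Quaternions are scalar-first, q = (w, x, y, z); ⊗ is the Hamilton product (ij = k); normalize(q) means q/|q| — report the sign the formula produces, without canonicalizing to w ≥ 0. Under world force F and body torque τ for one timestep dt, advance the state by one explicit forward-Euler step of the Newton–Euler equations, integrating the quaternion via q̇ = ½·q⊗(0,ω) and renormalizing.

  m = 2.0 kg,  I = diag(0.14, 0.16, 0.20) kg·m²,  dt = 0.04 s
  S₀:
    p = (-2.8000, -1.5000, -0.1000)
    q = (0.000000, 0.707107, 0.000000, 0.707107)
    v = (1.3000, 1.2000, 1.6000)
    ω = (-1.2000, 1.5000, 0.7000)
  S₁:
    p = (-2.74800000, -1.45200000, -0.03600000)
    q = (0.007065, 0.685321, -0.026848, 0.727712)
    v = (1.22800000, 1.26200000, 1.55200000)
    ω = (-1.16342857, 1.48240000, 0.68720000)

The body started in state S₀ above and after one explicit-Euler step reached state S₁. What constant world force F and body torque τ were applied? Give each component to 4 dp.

rate change Δω = (0.03657143, -0.01760000, -0.01280000)
applied torque τ = (0.1700, -0.0200, -0.1000)
Δv = v₁−v₀ = (-0.07200000, 0.06200000, -0.04800000)
applied force F = (-3.6000, 3.1000, -2.4000)

F = (-3.6000, 3.1000, -2.4000)
τ = (0.1700, -0.0200, -0.1000)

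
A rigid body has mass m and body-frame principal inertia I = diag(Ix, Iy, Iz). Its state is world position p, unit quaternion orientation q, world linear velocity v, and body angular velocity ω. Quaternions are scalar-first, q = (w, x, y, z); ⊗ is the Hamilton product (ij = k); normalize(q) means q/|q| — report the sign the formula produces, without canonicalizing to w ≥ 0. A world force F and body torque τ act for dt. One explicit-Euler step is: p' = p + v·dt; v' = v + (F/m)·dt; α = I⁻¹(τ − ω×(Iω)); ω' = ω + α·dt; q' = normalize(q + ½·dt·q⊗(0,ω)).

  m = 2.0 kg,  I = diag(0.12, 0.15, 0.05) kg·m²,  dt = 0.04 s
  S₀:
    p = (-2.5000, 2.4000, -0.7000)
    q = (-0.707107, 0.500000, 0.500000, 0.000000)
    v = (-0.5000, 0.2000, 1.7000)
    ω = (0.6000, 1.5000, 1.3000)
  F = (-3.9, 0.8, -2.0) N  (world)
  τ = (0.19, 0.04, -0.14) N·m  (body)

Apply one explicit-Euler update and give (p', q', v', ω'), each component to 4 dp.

p + v·dt = (-2.5200, 2.4080, -0.6320)
v' = v + a·dt = (-0.5780, 0.2160, 1.6600)
precession coupling ω×(Iω) = (-0.1950, 0.0546, 0.0270)
(τ − ω×Iω)/I = (3.2083, -0.0973, -3.3400)
new body rate ω' = (0.7283, 1.4961, 1.1664)
q⊗(0,ω) = (-1.0500000, 0.2257358, -1.7106605, -0.4692391)
q' = normalize(q + ½dt·q⊗(0,ω)) = (-0.7275, 0.5041, 0.4654, -0.0094)

p' = (-2.5200, 2.4080, -0.6320)
q' = (-0.7275, 0.5041, 0.4654, -0.0094)
v' = (-0.5780, 0.2160, 1.6600)
ω' = (0.7283, 1.4961, 1.1664)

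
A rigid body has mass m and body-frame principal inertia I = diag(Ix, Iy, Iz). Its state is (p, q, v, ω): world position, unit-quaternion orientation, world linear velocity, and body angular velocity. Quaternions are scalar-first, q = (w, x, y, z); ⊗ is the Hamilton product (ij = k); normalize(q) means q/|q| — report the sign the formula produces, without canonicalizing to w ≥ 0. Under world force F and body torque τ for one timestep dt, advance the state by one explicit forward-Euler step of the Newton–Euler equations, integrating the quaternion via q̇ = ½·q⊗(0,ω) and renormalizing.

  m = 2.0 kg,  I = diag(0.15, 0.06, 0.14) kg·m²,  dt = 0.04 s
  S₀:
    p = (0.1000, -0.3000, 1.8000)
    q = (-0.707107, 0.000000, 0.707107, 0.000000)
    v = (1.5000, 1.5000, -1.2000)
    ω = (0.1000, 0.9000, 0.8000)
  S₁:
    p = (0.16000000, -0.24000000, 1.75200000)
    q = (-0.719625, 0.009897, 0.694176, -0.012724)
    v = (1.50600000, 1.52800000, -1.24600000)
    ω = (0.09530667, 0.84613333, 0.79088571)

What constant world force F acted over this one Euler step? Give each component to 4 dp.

F = (0.3000, 1.4000, -2.3000)

Δv = v₁−v₀ = (0.00600000, 0.02800000, -0.04600000)
applied force F = (0.3000, 1.4000, -2.3000)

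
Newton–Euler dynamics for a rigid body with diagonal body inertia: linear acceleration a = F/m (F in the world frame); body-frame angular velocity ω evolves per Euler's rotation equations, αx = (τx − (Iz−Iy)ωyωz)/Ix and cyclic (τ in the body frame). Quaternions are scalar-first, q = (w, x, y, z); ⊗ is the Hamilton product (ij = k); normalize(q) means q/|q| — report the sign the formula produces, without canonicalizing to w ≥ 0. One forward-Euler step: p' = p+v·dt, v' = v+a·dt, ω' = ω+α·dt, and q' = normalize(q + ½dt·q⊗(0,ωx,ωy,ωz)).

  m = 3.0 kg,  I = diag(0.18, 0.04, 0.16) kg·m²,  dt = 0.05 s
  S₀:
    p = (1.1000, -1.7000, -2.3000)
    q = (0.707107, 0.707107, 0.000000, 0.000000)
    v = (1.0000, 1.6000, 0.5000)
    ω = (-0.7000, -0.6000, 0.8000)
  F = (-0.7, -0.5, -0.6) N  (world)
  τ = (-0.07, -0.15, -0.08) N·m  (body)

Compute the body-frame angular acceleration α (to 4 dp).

gyro term ω×Iω = (-0.0576, -0.0112, -0.0588)
angular accel α = (-0.0689, -3.4700, -0.1325)

α = (-0.0689, -3.4700, -0.1325)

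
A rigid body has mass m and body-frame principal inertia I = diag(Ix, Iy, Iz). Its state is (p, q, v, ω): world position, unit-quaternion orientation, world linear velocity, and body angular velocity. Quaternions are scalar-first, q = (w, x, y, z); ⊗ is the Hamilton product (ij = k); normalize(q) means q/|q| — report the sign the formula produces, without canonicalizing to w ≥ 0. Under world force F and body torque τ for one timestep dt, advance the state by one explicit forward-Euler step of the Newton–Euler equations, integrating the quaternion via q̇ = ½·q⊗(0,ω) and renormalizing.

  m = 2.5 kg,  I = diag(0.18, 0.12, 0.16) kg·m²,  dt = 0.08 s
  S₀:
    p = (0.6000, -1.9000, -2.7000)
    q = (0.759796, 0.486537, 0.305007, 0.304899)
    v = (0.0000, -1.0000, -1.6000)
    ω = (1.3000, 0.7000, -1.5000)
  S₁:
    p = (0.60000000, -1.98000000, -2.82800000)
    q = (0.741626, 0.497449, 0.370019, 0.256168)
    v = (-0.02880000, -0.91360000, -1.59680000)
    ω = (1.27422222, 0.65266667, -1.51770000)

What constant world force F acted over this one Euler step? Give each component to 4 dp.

Δv = v₁−v₀ = (-0.02880000, 0.08640000, 0.00320000)
F = m·Δv/dt = (-0.9000, 2.7000, 0.1000)

F = (-0.9000, 2.7000, 0.1000)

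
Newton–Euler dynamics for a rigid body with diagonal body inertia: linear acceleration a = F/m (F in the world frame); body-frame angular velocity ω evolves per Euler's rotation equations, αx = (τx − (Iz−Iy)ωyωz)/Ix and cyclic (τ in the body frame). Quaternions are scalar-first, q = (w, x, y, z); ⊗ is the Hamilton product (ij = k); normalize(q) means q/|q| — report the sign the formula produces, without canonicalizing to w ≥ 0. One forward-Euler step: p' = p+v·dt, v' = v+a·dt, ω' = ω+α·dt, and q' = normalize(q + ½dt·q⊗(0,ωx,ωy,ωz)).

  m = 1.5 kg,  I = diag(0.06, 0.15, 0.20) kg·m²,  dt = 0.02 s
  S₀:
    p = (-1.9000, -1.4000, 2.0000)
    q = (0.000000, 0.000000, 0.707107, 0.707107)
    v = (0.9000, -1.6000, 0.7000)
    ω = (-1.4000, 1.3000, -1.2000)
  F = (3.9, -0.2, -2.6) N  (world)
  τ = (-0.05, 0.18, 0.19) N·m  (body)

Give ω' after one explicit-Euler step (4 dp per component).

ω' = (-1.3907, 1.3554, -1.1646)

ω×(Iω) gyroscopic = (-0.0780, -0.2352, -0.1638)
angular accel α = (0.4667, 2.7680, 1.7690)
new body rate ω' = (-1.3907, 1.3554, -1.1646)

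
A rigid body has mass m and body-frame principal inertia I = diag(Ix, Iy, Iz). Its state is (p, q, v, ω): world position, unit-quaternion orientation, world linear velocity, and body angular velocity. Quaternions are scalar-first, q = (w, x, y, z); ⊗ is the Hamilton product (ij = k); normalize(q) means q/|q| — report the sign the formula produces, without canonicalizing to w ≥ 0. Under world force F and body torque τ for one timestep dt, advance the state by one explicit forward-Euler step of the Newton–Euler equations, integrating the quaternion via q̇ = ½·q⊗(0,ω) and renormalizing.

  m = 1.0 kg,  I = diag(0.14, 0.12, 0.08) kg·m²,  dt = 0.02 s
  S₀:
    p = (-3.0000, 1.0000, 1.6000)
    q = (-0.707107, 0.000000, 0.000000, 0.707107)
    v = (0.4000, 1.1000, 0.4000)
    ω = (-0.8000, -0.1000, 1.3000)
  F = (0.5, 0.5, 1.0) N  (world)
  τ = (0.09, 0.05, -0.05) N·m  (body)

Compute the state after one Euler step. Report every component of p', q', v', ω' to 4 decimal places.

linear accel F/m = (0.5000, 0.5000, 1.0000)
p + v·dt = (-2.9920, 1.0220, 1.6080)
new velocity v' = (0.4100, 1.1100, 0.4200)
gyro term ω×Iω = (0.0052, -0.0624, -0.0016)
angular accel α = (0.6057, 0.9367, -0.6050)
ω + α·dt = (-0.7879, -0.0813, 1.2879)
Hamilton product q⊗(0,ω) = (-0.9192391, 0.6363963, -0.4949749, -0.9192391)
q' = normalize(q + ½dt·q⊗(0,ω)) = (-0.7162, 0.0064, -0.0049, 0.6978)

p' = (-2.9920, 1.0220, 1.6080)
q' = (-0.7162, 0.0064, -0.0049, 0.6978)
v' = (0.4100, 1.1100, 0.4200)
ω' = (-0.7879, -0.0813, 1.2879)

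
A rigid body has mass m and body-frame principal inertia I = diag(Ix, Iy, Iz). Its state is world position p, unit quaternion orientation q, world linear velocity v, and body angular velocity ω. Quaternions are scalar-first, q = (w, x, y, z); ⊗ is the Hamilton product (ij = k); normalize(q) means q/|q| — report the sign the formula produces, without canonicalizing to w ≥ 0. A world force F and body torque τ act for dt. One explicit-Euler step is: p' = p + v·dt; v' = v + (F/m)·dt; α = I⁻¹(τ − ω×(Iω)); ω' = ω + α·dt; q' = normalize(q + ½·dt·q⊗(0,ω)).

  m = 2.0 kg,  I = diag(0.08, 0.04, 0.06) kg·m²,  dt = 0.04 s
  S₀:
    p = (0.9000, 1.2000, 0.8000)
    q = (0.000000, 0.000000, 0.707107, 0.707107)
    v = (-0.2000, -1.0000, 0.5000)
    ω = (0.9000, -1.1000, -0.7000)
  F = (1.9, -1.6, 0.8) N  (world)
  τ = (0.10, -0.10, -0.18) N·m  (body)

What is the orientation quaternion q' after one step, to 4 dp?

q' = (0.0254, 0.0057, 0.7195, 0.6940)

q⊗(0,ω) = (1.2727926, 0.2828428, 0.6363963, -0.6363963)
updated quaternion q' = (0.0254, 0.0057, 0.7195, 0.6940)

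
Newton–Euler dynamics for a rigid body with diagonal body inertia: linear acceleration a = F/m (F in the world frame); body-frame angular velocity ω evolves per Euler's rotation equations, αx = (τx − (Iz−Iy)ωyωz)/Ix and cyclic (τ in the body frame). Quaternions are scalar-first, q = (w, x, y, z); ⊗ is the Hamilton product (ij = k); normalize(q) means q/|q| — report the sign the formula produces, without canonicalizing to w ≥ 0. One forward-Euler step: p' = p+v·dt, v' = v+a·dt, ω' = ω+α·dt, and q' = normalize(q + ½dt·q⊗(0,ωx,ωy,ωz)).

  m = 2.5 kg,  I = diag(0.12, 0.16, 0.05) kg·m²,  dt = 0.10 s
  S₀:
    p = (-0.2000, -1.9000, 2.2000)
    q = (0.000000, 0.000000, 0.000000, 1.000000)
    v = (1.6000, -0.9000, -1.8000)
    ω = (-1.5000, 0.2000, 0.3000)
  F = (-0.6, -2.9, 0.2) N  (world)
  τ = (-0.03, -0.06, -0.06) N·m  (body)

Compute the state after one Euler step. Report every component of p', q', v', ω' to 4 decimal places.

p' = (-0.0400, -1.9900, 2.0200)
q' = (-0.0150, -0.0100, -0.0748, 0.9970)
v' = (1.5760, -1.0160, -1.7920)
ω' = (-1.5195, 0.1822, 0.2040)

a = F/m = (-0.2400, -1.1600, 0.0800)
p' = p + v·dt = (-0.0400, -1.9900, 2.0200)
new velocity v' = (1.5760, -1.0160, -1.7920)
ω×(Iω) gyroscopic = (-0.0066, -0.0315, -0.0120)
angular accel α = (-0.1950, -0.1781, -0.9600)
ω + α·dt = (-1.5195, 0.1822, 0.2040)
2q̇ = q⊗(0,ω) = (-0.3000000, -0.2000000, -1.5000000, 0.0000000)
q' = normalize(q + ½dt·q⊗(0,ω)) = (-0.0150, -0.0100, -0.0748, 0.9970)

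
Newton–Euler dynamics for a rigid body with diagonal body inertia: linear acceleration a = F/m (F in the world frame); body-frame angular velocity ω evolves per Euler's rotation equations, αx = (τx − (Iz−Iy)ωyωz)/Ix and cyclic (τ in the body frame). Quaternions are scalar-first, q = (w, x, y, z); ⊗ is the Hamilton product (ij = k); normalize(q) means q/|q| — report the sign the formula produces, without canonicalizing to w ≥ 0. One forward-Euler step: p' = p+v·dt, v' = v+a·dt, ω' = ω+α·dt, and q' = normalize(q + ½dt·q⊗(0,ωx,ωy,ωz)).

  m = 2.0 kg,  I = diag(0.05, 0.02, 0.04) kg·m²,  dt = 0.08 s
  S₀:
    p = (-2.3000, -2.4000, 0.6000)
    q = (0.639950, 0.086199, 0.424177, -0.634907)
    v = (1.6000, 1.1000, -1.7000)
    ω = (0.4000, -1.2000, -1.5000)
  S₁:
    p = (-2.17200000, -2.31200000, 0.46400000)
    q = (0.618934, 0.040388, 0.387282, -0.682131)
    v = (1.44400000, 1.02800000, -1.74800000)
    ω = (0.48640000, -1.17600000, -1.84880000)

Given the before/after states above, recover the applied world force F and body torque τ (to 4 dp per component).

F = (-3.9000, -1.8000, -1.2000)
τ = (0.0900, 0.0000, -0.1600)

Δv = v₁−v₀ = (-0.15600000, -0.07200000, -0.04800000)
F = m·Δv/dt = (-3.9000, -1.8000, -1.2000)
ω₁ − ω₀ = (0.08640000, 0.02400000, -0.34880000)
I·α + gyro = (0.0900, 0.0000, -0.1600)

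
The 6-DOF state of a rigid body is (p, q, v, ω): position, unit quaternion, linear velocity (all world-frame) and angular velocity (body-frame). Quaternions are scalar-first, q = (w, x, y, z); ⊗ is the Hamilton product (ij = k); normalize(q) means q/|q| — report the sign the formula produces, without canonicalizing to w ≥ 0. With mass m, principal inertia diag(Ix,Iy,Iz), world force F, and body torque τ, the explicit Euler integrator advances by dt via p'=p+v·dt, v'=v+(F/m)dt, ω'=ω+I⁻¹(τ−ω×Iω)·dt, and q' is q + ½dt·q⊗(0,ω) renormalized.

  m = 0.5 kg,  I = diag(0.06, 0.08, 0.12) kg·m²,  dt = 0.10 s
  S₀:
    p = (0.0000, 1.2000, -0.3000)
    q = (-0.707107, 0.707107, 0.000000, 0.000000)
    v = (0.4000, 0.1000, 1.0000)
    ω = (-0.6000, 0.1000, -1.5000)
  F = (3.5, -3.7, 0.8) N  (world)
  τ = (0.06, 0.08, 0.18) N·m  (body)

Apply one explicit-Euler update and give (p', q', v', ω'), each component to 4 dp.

new position p' = (0.0400, 1.2100, -0.2000)
new velocity v' = (1.1000, -0.6400, 1.1600)
ω×(Iω) gyroscopic = (-0.0060, -0.0540, -0.0012)
angular accel α = (1.1000, 1.6750, 1.5100)
new body rate ω' = (-0.4900, 0.2675, -1.3490)
2q̇ = q⊗(0,ω) = (0.4242642, 0.4242642, 0.9899498, 1.1313712)
q + ½dt·q⊗(0,ω), renormalized = (-0.6837, 0.7259, 0.0493, 0.0564)

p' = (0.0400, 1.2100, -0.2000)
q' = (-0.6837, 0.7259, 0.0493, 0.0564)
v' = (1.1000, -0.6400, 1.1600)
ω' = (-0.4900, 0.2675, -1.3490)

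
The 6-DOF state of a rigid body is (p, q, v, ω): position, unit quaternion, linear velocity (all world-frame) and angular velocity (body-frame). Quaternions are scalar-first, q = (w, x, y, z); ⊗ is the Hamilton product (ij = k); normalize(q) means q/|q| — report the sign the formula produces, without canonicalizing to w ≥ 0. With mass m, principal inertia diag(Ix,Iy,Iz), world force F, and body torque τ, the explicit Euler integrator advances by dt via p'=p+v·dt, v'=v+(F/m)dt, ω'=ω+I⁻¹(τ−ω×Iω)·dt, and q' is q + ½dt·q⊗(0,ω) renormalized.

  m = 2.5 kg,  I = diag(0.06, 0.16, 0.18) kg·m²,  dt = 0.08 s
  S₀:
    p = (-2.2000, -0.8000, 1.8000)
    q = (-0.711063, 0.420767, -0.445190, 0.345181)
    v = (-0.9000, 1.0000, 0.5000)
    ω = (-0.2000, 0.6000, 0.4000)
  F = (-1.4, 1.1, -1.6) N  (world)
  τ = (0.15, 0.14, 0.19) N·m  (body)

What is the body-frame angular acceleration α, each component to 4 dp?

α = (2.4200, 0.8150, 1.1222)

gyro term ω×Iω = (0.0048, 0.0096, -0.0120)
(τ − ω×Iω)/I = (2.4200, 0.8150, 1.1222)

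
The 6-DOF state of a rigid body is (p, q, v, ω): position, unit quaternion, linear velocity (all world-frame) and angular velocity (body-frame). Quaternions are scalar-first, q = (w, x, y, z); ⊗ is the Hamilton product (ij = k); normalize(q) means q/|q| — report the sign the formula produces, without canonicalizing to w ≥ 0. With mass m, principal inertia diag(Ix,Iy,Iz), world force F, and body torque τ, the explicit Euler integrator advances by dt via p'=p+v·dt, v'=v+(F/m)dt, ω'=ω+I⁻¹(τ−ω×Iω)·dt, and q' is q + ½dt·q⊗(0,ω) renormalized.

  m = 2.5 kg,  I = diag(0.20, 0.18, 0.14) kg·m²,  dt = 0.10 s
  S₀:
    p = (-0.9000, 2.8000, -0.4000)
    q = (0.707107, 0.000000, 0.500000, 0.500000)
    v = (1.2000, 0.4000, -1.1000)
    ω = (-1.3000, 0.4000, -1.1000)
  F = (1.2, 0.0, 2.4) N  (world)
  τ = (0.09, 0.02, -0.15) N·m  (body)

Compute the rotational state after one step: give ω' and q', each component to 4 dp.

precession coupling ω×(Iω) = (0.0176, 0.0858, 0.0104)
angular accel α = (0.3620, -0.3656, -1.1457)
ω + α·dt = (-1.2638, 0.3634, -1.2146)
2q̇ = q⊗(0,ω) = (0.3500000, -1.6692391, -0.3671572, -0.1278177)
q + ½dt·q⊗(0,ω), renormalized = (0.7219, -0.0831, 0.4798, 0.4917)

ω' = (-1.2638, 0.3634, -1.2146)
q' = (0.7219, -0.0831, 0.4798, 0.4917)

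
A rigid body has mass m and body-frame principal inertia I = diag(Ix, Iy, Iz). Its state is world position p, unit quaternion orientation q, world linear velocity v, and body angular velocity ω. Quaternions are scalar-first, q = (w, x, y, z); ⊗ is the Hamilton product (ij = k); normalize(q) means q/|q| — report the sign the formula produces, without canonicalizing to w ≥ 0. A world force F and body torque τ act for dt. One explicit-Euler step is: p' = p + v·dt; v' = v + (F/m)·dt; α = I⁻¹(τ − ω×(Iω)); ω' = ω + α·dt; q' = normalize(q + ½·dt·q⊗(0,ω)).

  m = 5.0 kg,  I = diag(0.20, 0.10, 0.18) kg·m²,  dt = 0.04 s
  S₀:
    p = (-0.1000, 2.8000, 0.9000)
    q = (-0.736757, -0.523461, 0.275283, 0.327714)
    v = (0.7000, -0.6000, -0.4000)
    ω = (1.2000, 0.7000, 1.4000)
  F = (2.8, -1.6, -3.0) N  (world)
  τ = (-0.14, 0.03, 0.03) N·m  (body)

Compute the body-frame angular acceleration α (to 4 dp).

precession coupling ω×(Iω) = (0.0784, 0.0336, -0.0840)
(τ − ω×Iω)/I = (-1.0920, -0.0360, 0.6333)

α = (-1.0920, -0.0360, 0.6333)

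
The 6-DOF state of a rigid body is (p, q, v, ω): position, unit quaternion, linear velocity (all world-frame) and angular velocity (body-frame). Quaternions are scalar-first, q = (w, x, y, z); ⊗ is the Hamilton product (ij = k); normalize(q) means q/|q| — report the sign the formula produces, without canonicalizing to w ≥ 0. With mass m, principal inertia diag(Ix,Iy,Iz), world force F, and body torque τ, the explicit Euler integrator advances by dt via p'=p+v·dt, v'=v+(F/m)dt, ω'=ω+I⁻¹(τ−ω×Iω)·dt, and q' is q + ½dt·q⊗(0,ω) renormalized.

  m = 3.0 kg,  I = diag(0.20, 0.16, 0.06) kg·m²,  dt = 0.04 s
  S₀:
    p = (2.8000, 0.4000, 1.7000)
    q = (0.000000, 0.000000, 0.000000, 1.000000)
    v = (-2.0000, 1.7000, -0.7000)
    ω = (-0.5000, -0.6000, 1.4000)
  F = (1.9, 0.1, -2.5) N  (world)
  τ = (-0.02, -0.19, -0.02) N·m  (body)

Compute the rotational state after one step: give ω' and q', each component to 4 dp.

gyro term ω×Iω = (0.0840, -0.0980, -0.0120)
angular accel α = (-0.5200, -0.5750, -0.1333)
ω + α·dt = (-0.5208, -0.6230, 1.3947)
q⊗(0,ω) = (-1.4000000, 0.6000000, -0.5000000, 0.0000000)
q' = normalize(q + ½dt·q⊗(0,ω)) = (-0.0280, 0.0120, -0.0100, 0.9995)

ω' = (-0.5208, -0.6230, 1.3947)
q' = (-0.0280, 0.0120, -0.0100, 0.9995)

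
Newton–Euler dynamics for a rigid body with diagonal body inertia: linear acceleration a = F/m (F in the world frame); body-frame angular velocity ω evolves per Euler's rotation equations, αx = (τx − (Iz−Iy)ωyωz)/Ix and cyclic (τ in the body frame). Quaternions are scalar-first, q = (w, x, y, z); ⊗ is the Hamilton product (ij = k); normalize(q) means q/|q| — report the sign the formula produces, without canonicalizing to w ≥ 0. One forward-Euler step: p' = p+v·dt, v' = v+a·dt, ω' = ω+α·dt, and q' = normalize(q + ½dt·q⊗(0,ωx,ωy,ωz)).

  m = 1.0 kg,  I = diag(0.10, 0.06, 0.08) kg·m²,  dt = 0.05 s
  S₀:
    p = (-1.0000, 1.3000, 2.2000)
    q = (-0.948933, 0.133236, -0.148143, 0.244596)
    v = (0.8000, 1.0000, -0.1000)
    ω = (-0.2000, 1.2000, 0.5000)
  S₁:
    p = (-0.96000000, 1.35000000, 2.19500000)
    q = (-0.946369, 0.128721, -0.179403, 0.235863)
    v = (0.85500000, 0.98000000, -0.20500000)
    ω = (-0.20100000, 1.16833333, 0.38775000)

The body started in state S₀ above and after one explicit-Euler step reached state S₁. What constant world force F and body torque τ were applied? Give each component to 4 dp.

rate change Δω = (-0.00100000, -0.03166667, -0.11225000)
gyro term ω₀×Iω₀ = (0.0120, -0.0020, 0.0096)
τ = I·(Δω/dt) + ω₀×(Iω₀) = (0.0100, -0.0400, -0.1700)
velocity change Δv = (0.05500000, -0.02000000, -0.10500000)
F = m·Δv/dt = (1.1000, -0.4000, -2.1000)

F = (1.1000, -0.4000, -2.1000)
τ = (0.0100, -0.0400, -0.1700)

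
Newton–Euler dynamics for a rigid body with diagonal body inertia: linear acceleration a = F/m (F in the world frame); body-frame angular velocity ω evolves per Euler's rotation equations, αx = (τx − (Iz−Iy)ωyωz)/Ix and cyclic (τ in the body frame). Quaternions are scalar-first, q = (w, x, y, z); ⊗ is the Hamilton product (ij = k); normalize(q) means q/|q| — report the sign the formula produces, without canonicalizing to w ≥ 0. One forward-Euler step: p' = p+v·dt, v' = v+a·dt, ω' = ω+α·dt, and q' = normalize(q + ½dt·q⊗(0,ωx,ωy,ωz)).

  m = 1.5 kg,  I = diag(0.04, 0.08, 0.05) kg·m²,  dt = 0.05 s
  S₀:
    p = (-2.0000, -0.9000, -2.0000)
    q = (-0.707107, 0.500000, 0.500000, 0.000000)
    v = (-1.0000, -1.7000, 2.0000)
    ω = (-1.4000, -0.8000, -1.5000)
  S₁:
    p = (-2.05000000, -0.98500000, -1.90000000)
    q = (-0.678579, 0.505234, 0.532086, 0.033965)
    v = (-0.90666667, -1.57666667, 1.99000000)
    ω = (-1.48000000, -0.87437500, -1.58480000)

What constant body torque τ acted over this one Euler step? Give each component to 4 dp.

ω₁ − ω₀ = (-0.08000000, -0.07437500, -0.08480000)
precession coupling = (-0.0360, -0.0210, 0.0448)
I·α + gyro = (-0.1000, -0.1400, -0.0400)

τ = (-0.1000, -0.1400, -0.0400)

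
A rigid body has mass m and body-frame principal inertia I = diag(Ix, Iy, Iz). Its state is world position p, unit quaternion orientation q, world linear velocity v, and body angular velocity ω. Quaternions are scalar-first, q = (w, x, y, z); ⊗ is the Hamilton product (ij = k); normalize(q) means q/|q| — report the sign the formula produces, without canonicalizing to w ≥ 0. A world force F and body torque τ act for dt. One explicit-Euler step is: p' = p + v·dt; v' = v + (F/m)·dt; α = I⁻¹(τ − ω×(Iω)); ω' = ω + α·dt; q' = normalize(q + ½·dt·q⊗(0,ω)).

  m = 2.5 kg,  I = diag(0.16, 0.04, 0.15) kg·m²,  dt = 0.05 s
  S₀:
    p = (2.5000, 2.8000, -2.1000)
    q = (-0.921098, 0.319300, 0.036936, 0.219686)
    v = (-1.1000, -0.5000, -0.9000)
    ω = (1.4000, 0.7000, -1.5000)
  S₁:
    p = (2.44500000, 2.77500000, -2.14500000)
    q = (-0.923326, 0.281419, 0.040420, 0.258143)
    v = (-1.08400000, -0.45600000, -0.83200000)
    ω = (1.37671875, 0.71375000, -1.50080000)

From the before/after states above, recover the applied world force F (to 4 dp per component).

Δv = v₁−v₀ = (0.01600000, 0.04400000, 0.06800000)
F = m·Δv/dt = (0.8000, 2.2000, 3.4000)

F = (0.8000, 2.2000, 3.4000)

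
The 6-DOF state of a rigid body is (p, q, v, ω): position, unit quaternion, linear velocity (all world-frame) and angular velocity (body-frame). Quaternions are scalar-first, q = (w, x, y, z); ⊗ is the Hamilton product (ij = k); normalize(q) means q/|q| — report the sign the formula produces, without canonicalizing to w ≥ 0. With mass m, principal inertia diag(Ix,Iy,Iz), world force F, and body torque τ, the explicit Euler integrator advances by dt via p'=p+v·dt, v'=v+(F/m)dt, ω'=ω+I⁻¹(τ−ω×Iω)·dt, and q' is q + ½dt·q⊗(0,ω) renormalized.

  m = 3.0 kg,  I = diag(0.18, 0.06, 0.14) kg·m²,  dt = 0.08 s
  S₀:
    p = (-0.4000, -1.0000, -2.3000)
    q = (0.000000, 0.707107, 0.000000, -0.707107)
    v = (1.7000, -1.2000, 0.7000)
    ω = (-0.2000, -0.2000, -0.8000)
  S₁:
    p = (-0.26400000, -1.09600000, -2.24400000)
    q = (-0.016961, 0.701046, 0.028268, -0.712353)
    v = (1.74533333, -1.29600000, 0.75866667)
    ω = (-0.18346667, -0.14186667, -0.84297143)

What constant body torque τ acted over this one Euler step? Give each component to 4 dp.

ω₁ − ω₀ = (0.01653333, 0.05813333, -0.04297143)
applied torque τ = (0.0500, 0.0500, -0.0800)

τ = (0.0500, 0.0500, -0.0800)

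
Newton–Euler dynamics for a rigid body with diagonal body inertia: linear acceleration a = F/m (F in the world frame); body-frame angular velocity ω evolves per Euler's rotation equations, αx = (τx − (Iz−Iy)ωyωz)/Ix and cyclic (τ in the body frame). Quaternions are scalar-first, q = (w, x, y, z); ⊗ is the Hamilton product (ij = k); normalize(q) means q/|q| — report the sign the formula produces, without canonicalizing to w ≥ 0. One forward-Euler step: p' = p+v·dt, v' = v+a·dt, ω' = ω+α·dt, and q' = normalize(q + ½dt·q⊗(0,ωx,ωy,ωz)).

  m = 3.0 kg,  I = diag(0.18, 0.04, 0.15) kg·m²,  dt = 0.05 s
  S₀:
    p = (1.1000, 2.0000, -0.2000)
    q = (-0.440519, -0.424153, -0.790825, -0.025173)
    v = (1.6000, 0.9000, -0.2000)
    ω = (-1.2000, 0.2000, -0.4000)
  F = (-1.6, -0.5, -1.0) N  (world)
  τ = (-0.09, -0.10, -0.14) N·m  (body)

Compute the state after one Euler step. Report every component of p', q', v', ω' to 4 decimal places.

p' = (1.1800, 2.0450, -0.2100)
q' = (-0.4493, -0.4027, -0.7961, -0.0466)
v' = (1.5733, 0.8917, -0.2167)
ω' = (-1.2226, 0.0570, -0.4579)

angular accel α = (-0.4511, -2.8600, -1.1573)
ω + α·dt = (-1.2226, 0.0570, -0.4579)
2q̇ = q⊗(0,ω) = (-0.3608878, 0.8499874, -0.2275574, -0.8576130)
q' = normalize(q + ½dt·q⊗(0,ω)) = (-0.4493, -0.4027, -0.7961, -0.0466)
a = (-0.5333, -0.1667, -0.3333)
p' = p + v·dt = (1.1800, 2.0450, -0.2100)
v' = v + a·dt = (1.5733, 0.8917, -0.2167)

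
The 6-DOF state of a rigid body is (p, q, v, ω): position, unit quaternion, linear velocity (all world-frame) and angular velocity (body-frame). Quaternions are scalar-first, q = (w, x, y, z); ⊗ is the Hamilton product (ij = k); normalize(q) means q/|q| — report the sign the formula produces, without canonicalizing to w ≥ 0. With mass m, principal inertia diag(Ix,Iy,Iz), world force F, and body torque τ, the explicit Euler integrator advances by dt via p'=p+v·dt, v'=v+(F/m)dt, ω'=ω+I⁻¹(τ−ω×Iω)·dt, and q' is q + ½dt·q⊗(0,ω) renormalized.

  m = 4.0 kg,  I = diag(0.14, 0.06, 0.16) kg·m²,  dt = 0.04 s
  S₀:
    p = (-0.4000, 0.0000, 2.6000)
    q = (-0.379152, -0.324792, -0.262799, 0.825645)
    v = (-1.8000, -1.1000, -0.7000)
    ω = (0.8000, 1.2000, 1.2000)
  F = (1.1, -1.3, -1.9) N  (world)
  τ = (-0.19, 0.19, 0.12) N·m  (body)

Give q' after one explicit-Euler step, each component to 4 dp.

q' = (-0.3872, -0.3567, -0.2507, 0.8124)

q⊗(0,ω) = (-0.4155816, -1.6094544, 0.5952840, -0.6344936)
q' = normalize(q + ½dt·q⊗(0,ω)) = (-0.3872, -0.3567, -0.2507, 0.8124)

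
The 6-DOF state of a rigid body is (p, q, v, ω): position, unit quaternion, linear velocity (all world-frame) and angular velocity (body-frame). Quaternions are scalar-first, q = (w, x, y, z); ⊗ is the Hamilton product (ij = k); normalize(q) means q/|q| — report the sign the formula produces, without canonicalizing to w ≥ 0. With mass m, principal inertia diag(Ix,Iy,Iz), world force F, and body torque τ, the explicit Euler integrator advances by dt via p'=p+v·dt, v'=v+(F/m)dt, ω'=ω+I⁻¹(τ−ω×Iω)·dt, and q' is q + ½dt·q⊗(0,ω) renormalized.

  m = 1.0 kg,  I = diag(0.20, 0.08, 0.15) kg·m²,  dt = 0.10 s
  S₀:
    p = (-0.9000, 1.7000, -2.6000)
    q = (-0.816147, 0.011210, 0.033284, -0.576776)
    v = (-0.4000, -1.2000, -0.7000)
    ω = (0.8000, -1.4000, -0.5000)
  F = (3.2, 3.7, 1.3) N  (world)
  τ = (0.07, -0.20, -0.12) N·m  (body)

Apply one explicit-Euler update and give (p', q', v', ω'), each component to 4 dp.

p' = (-0.9400, 1.5800, -2.6700)
q' = (-0.8257, -0.0624, 0.0674, -0.5565)
v' = (-0.0800, -0.8300, -0.5700)
ω' = (0.8105, -1.6250, -0.6696)

linear accel F/m = (3.2000, 3.7000, 1.3000)
p + v·dt = (-0.9400, 1.5800, -2.6700)
v + (F/m)dt = (-0.0800, -0.8300, -0.5700)
gyro term ω×Iω = (0.0490, -0.0200, 0.1344)
α = I⁻¹(τ − ω×Iω) = (0.1050, -2.2500, -1.6960)
ω + α·dt = (0.8105, -1.6250, -0.6696)
2q̇ = q⊗(0,ω) = (-0.2507584, -1.4770460, 0.6867900, 0.3657523)
updated quaternion q' = (-0.8257, -0.0624, 0.0674, -0.5565)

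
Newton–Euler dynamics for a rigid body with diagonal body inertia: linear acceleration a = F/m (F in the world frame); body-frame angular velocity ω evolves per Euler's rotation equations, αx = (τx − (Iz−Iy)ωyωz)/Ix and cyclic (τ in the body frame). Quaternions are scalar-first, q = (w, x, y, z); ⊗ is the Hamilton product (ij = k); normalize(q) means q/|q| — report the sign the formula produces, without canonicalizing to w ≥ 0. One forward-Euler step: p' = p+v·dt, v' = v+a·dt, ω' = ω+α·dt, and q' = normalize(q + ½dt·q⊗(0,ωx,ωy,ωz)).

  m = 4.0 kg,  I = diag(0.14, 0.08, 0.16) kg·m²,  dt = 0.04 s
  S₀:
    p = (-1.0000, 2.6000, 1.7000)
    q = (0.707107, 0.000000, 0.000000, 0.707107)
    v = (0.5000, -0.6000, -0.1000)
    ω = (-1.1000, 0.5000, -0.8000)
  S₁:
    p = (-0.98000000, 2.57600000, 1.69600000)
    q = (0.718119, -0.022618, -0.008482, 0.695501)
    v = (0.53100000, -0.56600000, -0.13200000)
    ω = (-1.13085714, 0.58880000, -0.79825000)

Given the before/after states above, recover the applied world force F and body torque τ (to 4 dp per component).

F = (3.1000, 3.4000, -3.2000)
τ = (-0.1400, 0.1600, 0.0400)

v₁ − v₀ = (0.03100000, 0.03400000, -0.03200000)
applied force F = (3.1000, 3.4000, -3.2000)
Δω = ω₁−ω₀ = (-0.03085714, 0.08880000, 0.00175000)
precession coupling = (-0.0320, -0.0176, 0.0330)
I·α + gyro = (-0.1400, 0.1600, 0.0400)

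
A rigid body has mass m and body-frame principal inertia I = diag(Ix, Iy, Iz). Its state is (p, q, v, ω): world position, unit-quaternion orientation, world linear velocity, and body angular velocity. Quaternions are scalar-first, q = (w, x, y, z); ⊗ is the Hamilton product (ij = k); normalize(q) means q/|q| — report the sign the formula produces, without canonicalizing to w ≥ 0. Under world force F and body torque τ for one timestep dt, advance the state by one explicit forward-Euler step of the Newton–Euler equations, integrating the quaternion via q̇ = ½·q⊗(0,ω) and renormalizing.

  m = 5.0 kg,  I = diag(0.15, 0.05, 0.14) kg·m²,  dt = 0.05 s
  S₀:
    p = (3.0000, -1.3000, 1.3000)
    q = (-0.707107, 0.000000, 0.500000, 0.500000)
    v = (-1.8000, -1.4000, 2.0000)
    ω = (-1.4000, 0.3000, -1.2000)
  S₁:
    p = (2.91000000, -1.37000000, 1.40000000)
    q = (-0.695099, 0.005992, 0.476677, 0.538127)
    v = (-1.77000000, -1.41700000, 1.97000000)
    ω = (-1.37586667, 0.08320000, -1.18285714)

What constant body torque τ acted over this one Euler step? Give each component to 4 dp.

τ = (0.0400, -0.2000, 0.0900)

Δω = ω₁−ω₀ = (0.02413333, -0.21680000, 0.01714286)
precession coupling = (-0.0324, 0.0168, 0.0420)
applied torque τ = (0.0400, -0.2000, 0.0900)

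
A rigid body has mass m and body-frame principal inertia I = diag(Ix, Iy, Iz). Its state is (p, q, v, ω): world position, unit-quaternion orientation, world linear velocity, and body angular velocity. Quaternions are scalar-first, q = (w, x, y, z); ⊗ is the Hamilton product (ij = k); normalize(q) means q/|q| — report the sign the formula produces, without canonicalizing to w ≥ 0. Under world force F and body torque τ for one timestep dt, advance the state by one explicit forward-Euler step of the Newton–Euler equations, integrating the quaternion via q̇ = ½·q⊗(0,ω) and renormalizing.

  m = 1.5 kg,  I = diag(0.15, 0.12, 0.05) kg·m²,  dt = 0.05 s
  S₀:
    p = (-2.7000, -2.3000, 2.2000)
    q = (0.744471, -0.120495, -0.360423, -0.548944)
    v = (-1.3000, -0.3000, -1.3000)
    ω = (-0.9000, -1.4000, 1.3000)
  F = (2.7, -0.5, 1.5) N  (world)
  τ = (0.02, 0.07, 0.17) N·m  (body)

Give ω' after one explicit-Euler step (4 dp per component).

ω' = (-0.9358, -1.3221, 1.5078)

angular accel α = (-0.7160, 1.5583, 4.1560)
new body rate ω' = (-0.9358, -1.3221, 1.5078)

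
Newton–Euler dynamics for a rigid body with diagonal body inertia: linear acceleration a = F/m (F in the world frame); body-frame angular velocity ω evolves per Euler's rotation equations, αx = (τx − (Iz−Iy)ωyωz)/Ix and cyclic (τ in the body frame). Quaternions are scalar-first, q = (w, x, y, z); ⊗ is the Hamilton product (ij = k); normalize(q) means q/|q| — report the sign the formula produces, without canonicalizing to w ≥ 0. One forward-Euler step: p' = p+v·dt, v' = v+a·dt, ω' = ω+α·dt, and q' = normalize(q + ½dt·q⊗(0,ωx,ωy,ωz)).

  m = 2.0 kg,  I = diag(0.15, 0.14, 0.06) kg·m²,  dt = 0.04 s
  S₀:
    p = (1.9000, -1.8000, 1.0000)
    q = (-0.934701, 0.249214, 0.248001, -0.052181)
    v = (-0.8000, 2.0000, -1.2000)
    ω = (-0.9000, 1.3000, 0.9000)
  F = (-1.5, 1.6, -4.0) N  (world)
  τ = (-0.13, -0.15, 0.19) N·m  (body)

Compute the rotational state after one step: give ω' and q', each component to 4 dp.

ω' = (-0.9097, 1.2780, 1.0189)
q' = (-0.9351, 0.2717, 0.2200, -0.0580)

gyro term ω×Iω = (-0.0936, -0.0729, 0.0117)
angular accel α = (-0.2427, -0.5507, 2.9717)
new body rate ω' = (-0.9097, 1.2780, 1.0189)
2q̇ = q⊗(0,ω) = (-0.0511458, 1.1322671, -1.3924410, -0.2940518)
q + ½dt·q⊗(0,ω), renormalized = (-0.9351, 0.2717, 0.2200, -0.0580)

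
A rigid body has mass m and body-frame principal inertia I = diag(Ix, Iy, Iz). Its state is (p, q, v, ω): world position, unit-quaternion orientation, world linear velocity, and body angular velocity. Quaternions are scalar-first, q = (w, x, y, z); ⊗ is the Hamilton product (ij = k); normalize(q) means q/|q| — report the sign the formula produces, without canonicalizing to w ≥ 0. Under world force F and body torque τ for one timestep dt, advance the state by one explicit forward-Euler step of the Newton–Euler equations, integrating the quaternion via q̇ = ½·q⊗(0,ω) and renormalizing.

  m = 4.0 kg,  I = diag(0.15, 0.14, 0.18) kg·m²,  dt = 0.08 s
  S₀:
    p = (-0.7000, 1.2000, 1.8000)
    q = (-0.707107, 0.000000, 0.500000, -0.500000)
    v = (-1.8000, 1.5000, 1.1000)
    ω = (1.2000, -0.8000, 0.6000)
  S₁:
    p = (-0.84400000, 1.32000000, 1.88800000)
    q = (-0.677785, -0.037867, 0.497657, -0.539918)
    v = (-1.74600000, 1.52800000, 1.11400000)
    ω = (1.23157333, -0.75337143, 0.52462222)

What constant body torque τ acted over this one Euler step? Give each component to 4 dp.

τ = (0.0400, 0.0600, -0.1600)

rate change Δω = (0.03157333, 0.04662857, -0.07537778)
applied torque τ = (0.0400, 0.0600, -0.1600)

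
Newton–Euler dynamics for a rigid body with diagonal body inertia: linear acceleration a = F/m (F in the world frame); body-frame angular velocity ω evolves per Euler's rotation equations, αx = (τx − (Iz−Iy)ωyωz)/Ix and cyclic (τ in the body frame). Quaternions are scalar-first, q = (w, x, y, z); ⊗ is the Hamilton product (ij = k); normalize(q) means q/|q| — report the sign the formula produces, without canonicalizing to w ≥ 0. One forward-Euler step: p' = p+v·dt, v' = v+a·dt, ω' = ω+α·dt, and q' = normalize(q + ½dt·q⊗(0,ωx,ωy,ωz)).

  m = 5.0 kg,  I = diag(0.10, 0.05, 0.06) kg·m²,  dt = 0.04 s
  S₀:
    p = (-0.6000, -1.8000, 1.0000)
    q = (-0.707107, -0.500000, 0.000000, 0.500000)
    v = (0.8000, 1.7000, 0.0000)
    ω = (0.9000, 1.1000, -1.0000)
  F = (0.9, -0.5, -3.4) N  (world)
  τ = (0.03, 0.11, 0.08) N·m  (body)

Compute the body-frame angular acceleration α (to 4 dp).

gyro term ω×Iω = (-0.0110, -0.0360, -0.0495)
angular accel α = (0.4100, 2.9200, 2.1583)

α = (0.4100, 2.9200, 2.1583)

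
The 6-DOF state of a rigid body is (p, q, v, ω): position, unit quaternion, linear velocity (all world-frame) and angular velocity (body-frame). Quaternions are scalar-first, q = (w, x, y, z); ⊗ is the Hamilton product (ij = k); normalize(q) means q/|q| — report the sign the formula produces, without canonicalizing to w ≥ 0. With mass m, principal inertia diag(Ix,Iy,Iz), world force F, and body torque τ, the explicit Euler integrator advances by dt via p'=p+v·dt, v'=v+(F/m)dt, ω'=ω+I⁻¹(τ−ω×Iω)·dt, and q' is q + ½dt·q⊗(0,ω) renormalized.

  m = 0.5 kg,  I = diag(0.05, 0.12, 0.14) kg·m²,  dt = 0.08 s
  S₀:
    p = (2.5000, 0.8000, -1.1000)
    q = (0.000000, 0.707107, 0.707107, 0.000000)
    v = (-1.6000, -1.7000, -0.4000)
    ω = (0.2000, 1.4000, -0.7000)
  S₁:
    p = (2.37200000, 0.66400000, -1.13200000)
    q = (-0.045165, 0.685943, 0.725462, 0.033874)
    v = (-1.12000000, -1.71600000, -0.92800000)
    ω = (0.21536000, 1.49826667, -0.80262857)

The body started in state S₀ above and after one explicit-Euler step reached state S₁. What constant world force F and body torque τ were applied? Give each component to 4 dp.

v₁ − v₀ = (0.48000000, -0.01600000, -0.52800000)
m·(v₁−v₀)/dt = (3.0000, -0.1000, -3.3000)
rate change Δω = (0.01536000, 0.09826667, -0.10262857)
ω₀×(Iω₀) = (-0.0196, 0.0126, 0.0196)
I·α + gyro = (-0.0100, 0.1600, -0.1600)

F = (3.0000, -0.1000, -3.3000)
τ = (-0.0100, 0.1600, -0.1600)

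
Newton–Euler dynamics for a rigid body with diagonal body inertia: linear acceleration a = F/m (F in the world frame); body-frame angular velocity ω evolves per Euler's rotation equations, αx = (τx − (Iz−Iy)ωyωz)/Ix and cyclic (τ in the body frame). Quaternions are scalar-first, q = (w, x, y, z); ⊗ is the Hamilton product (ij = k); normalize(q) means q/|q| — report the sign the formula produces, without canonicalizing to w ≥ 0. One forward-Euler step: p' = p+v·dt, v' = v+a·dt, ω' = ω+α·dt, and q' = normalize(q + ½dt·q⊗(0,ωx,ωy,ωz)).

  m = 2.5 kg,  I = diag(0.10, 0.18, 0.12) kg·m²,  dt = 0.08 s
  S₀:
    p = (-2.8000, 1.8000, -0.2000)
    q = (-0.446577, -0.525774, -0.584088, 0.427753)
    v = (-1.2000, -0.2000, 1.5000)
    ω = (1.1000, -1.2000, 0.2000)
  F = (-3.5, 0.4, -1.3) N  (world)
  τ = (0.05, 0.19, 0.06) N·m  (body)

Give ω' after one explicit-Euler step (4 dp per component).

ω' = (1.1285, -1.1136, 0.3104)

gyro term ω×Iω = (0.0144, -0.0044, -0.1056)
(τ − ω×Iω)/I = (0.3560, 1.0800, 1.3800)
ω' = ω + α·dt = (1.1285, -1.1136, 0.3104)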